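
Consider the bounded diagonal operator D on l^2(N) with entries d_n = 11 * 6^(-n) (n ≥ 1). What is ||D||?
||D|| = 11/6 (attained at n = 1)

For D diagonal, ||D|| = sup_n |d_n|. The sequence d_n = 11 * 6^(-n) is positive and strictly decreasing (ratio 6^(-1) < 1), so the supremum is d_1 = 11/6. Hence ||D|| = 11/6.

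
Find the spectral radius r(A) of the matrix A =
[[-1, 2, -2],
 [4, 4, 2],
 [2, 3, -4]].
r(A) ≈ 5.5049

The eigenvalues of A are the roots of its characteristic polynomial. With M = A (coefficients from the trace, the sum of principal 2x2 minors, and det A):
  p(λ) = det(λ I - M) = λ^3 + λ^2 - 26λ - 54.
No integer candidate from the rational root theorem (±divisors of 54) is a root, so the roots are irrational. The cubic discriminant is Δ = 17736 > 0, so there are three distinct real roots. p(-5) = -24 and p(-4) = 2 have opposite signs, so a root lies in (-5, -4); Newton's method refines it to λ ≈ -4.1295. p(-3) = 6 and p(-2) = -6 have opposite signs, so a root lies in (-3, -2); Newton's method refines it to λ ≈ -2.3754. p(5) = -34 and p(6) = 42 have opposite signs, so a root lies in (5, 6); Newton's method refines it to λ ≈ 5.5049. Check (Vieta): the three roots sum to -1, matching tr M = -1.
Thus the eigenvalues (to 4 decimals) are -4.1295 (modulus 4.1295); -2.3754 (modulus 2.3754); 5.5049 (modulus 5.5049). The spectral radius is the largest modulus: r(A) ≈ 5.5049. (Cross-check: r(A) ≤ ||A||_2 ≈ 6.8207; equality holds whenever A is normal, though it can also hold for some non-normal A.)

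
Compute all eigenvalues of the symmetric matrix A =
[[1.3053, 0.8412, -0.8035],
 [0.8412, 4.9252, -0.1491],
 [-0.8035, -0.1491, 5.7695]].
sigma(A) ≈ {1, 5, 6}

A is real symmetric, so its spectrum consists of real eigenvalues. Expanding the characteristic polynomial of the displayed matrix gives
  det(λ I - A) = p(λ) = λ^3 + (-12)λ^2 + (41)λ + (-30.0015).
Solving p(λ) = 0 yields eigenvalues ≈ 1, 5, 6. (A is shown rounded to 4 decimals, so these recover the underlying integer eigenvalues to within that precision.)
Verification: the trace of A = 12 equals the sum of eigenvalues 12, and det(A) ≈ 30.0015 matches the eigenvalue product 30.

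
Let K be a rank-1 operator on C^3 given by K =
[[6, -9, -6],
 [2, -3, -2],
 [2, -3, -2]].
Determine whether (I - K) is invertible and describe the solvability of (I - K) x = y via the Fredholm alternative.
(I - K) is singular (det(I - K) = 0, i.e. 1 ∈ sigma(K)). (I - K) x = y is solvable iff y ⊥ ker((I - K)^*) = span{(-2, 3, 2)}, i.e. iff -2y_1 + 3y_2 + 2y_3 = 0. When solvable, the solutions are x = y + c·(-3, -1, -1), c arbitrary (ker(I - K) = span{(-3, -1, -1)}, dimension 1).

K has rank 1, so it is an outer product K = u v^T: every row of K is a multiple of one row vector. Reading off the entries, u = (-3, -1, -1) and v = (-2, 3, 2) (row i of K equals u_i·v^T). A rank-one matrix u v^T satisfies K u = u (v·u) and kills the (2)-dimensional subspace v^⊥, so its characteristic polynomial is lambda^2 (lambda - v·u) with v·u = tr K = 1. Hence the eigenvalues of I - K are 1 (multiplicity 2) and 1 - (1) = 0, so det(I - K) = 0. (Direct check: I - K =
[[-5, 9, 6],
 [-2, 4, 2],
 [-2, 3, 3]]
has determinant 0.) So 1 is an eigenvalue of K and (I - K) is not invertible. The finite-dimensional Fredholm alternative says: either (I - K) is invertible, or ker(I - K) ≠ {0} and then range(I - K) = ker((I - K)^*)^⊥, with dim ker(I - K) = dim ker((I - K)^*). We are in the second case, so we need both kernels. Kernel of I - K: (I - K) u = u - u (v·u) = u - u = 0, so ker(I - K) = span{u} = span{(-3, -1, -1)} (it is exactly 1-dimensional because rank(I - K) = 2). Kernel of the adjoint: K is real, so (I - K)^* = I - K^T = I - v u^T, and (I - v u^T) v = v - v (u·v) = 0; hence ker((I - K)^*) = span{v} = span{(-2, 3, 2)}. Therefore (I - K) x = y is solvable iff <y, v> = 0, i.e. iff -2y_1 + 3y_2 + 2y_3 = 0. When this holds, K y = u (v·y) = 0, so (I - K) y = y and x = y is a particular solution; the full solution set is the line x = y + c·u = y + c·(-3, -1, -1), c ∈ C.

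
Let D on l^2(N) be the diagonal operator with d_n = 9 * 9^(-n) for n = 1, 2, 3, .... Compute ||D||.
||D|| = 1 (attained at n = 1)

For D diagonal, ||D|| = sup_n |d_n|. The sequence d_n = 9 * 9^(-n) is positive and strictly decreasing (ratio 9^(-1) < 1), so the supremum is d_1 = 9/9 = 1. Hence ||D|| = 1.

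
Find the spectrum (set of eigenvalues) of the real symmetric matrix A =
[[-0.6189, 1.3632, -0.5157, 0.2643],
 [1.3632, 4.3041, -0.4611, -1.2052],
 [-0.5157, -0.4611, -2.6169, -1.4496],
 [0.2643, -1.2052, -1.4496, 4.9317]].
sigma(A) ≈ {-3, -1, 4, 6}

A is real symmetric, so its spectrum consists of real eigenvalues. Expanding the characteristic polynomial of the displayed matrix gives
  det(λ I - A) = p(λ) = λ^4 + (-6)λ^3 + (-13)λ^2 + (66)λ + (71.9973).
Solving p(λ) = 0 yields eigenvalues ≈ -3, -1, 4, 6. (A is shown rounded to 4 decimals, so these recover the underlying integer eigenvalues to within that precision.)
Verification: the trace of A = 6 equals the sum of eigenvalues 6, and det(A) ≈ 71.9973 matches the eigenvalue product 72.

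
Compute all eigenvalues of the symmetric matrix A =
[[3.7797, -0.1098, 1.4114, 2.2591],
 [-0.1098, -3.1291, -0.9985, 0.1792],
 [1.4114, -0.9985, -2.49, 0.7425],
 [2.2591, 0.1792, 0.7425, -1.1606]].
sigma(A) ≈ {-4, -2, 5} (-2 with multiplicity 2)

A is real symmetric, so its spectrum consists of real eigenvalues. Expanding the characteristic polynomial of the displayed matrix gives
  det(λ I - A) = p(λ) = λ^4 + (3)λ^3 + (-20)λ^2 + (-84.001)λ + (-80).
Solving p(λ) = 0 yields eigenvalues ≈ -4, -2, -2, 5. (A is shown rounded to 4 decimals, so these recover the underlying integer eigenvalues to within that precision.)
Verification: the trace of A = -3 equals the sum of eigenvalues -3, and det(A) ≈ -80.0008 matches the eigenvalue product -80.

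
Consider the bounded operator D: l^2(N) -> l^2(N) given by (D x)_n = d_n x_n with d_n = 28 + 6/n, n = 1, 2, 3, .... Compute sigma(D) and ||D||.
sigma(D) = {28 + 6/n : n ≥ 1} ∪ {28}; ||D|| = 34

A bounded diagonal operator on l^2 with diagonal entries d_n has spectrum equal to the closure of {d_n : n ≥ 1}: every d_n is an eigenvalue (with eigenvector e_n), so {d_n} ⊂ sigma(D); the spectrum is closed, so its closure is too; and for lambda not in the closure, (D - lambda I) has bounded inverse (the diagonal entries 1/(d_n - lambda) are bounded). For our sequence d_n = 28 + 6/n, n = 1, 2, 3, ...:
  - {d_n} = {28 + 6/n : n ≥ 1}; the only limit point is 28
  - closure = {28 + 6/n : n ≥ 1} ∪ {28}
For the norm: a diagonal operator has ||D|| = sup_n |d_n|. Here d_n = 28 + 6/n is positive and decreasing, so sup_n |d_n| = d_1 = 28 + 6 = 34. So ||D|| = 34.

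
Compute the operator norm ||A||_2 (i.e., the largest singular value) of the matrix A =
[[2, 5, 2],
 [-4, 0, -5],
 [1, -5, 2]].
||A||_2 ≈ 7.4517 (= sqrt(largest eigenvalue of A^T A))

||A||_2 = sigma_max(A) = sqrt(lambda_max(A^T A)). Form the symmetric matrix M = A^T A =
[[21, 5, 26],
 [5, 50, 0],
 [26, 0, 33]].
Its characteristic polynomial (trace, sum of principal 2x2 minors, determinant of M give the coefficients) is
  p(λ) = det(λ I - M) = λ^3 - 104λ^2 + 2692λ - 25.
No integer candidate from the rational root theorem (±divisors of 25) is a root, so the roots are irrational. The cubic discriminant is Δ = 361331797 > 0, so there are three distinct real roots. p(0) = -25 and p(1) = 2564 have opposite signs, so a root lies in (0, 1); Newton's method refines it to λ ≈ 0.0093. p(48) = 167 and p(49) = -172 have opposite signs, so a root lies in (48, 49); Newton's method refines it to λ ≈ 48.4622. p(55) = -190 and p(56) = 199 have opposite signs, so a root lies in (55, 56); Newton's method refines it to λ ≈ 55.5285. Check (Vieta): the three roots sum to 104, matching tr M = 104.
So the eigenvalues of A^T A are ≈ 0.0093, 48.4622, 55.5285 (all ≥ 0, as they must be for A^T A). The largest is λ_max ≈ 55.5285, hence ||A||_2 = sqrt(λ_max) ≈ 7.4517.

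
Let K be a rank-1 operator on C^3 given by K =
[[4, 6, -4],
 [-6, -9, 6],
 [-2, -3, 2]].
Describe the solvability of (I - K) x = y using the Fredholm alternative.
(I - K) is invertible (det(I - K) = 4 ≠ 0), so for every y in C^3 the equation (I - K) x = y has a unique solution.

K has rank 1, so it is an outer product K = u v^T: every row of K is a multiple of one row vector. Reading off the entries, u = (-2, 3, 1) and v = (-2, -3, 2) (row i of K equals u_i·v^T). A rank-one matrix u v^T satisfies K u = u (v·u) and kills the (2)-dimensional subspace v^⊥, so its characteristic polynomial is lambda^2 (lambda - v·u) with v·u = tr K = -3. Hence the eigenvalues of I - K are 1 (multiplicity 2) and 1 - (-3) = 4, so det(I - K) = 4. (Direct check: I - K =
[[-3, -6, 4],
 [6, 10, -6],
 [2, 3, -1]]
has determinant 4.) The finite-dimensional Fredholm alternative says: either (I - K) is invertible, or ker(I - K) ≠ {0} and then range(I - K) = ker((I - K)^*)^⊥, with dim ker(I - K) = dim ker((I - K)^*). Since det(I - K) ≠ 0, 1 is not an eigenvalue of K and ker(I - K) = {0}, so we are in the first case: for every y there is a unique x = (I - K)^(-1) y. Explicitly, by the Sherman–Morrison formula, (I - u v^T)^(-1) = I + u v^T/(1 - v·u), i.e. (I - K)^(-1) = I + K/(4).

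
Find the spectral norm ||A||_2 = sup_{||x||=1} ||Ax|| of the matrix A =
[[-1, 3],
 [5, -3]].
||A||_2 = sqrt((44 + sqrt(1360))/2) ≈ 6.3592 (= sqrt(largest eigenvalue of A^T A))

||A||_2 = sigma_max(A) = sqrt(lambda_max(A^T A)). Form the symmetric matrix M = A^T A =
[[26, -18],
 [-18, 18]].
Its characteristic polynomial (trace, determinant of M give the coefficients) is
  p(λ) = det(λ I - M) = λ^2 - 44λ + 144.
For λ^2 - 44λ + 144 the discriminant is 1360. It is nonnegative but not a perfect square, so the roots are real and irrational: λ = (44 ± sqrt(1360))/2 ≈ 40.4391, 3.5609.
So the eigenvalues of A^T A are ≈ 3.5609, 40.4391 (all ≥ 0, as they must be for A^T A). The largest is λ_max = (44 + sqrt(1360))/2 ≈ 40.4391, hence ||A||_2 = sqrt(λ_max) = sqrt((44 + sqrt(1360))/2) ≈ 6.3592.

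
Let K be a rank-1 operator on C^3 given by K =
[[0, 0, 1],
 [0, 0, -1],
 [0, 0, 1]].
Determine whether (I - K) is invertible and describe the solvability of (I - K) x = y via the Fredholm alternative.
(I - K) is singular (det(I - K) = 0, i.e. 1 ∈ sigma(K)). (I - K) x = y is solvable iff y ⊥ ker((I - K)^*) = span{(0, 0, 1)}, i.e. iff y_3 = 0. When solvable, the solutions are x = y + c·(1, -1, 1), c arbitrary (ker(I - K) = span{(1, -1, 1)}, dimension 1).

K has rank 1, so it is an outer product K = u v^T: every row of K is a multiple of one row vector. Reading off the entries, u = (1, -1, 1) and v = (0, 0, 1) (row i of K equals u_i·v^T). A rank-one matrix u v^T satisfies K u = u (v·u) and kills the (2)-dimensional subspace v^⊥, so its characteristic polynomial is lambda^2 (lambda - v·u) with v·u = tr K = 1. Hence the eigenvalues of I - K are 1 (multiplicity 2) and 1 - (1) = 0, so det(I - K) = 0. (Direct check: I - K =
[[1, 0, -1],
 [0, 1, 1],
 [0, 0, 0]]
has determinant 0.) So 1 is an eigenvalue of K and (I - K) is not invertible. The finite-dimensional Fredholm alternative says: either (I - K) is invertible, or ker(I - K) ≠ {0} and then range(I - K) = ker((I - K)^*)^⊥, with dim ker(I - K) = dim ker((I - K)^*). We are in the second case, so we need both kernels. Kernel of I - K: (I - K) u = u - u (v·u) = u - u = 0, so ker(I - K) = span{u} = span{(1, -1, 1)} (it is exactly 1-dimensional because rank(I - K) = 2). Kernel of the adjoint: K is real, so (I - K)^* = I - K^T = I - v u^T, and (I - v u^T) v = v - v (u·v) = 0; hence ker((I - K)^*) = span{v} = span{(0, 0, 1)}. Therefore (I - K) x = y is solvable iff <y, v> = 0, i.e. iff y_3 = 0. When this holds, K y = u (v·y) = 0, so (I - K) y = y and x = y is a particular solution; the full solution set is the line x = y + c·u = y + c·(1, -1, 1), c ∈ C.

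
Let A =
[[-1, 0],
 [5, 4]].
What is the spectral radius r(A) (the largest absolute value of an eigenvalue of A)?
r(A) = 4

The eigenvalues of A are the roots of its characteristic polynomial. With M = A (coefficients from the trace and determinant):
  p(λ) = det(λ I - M) = λ^2 - 3λ - 4.
For λ^2 - 3λ - 4 the discriminant is 25. It is a perfect square (5^2), so the roots are rational: λ = (3 ± 5)/2 = 4, -1.
Thus the eigenvalues (to 4 decimals) are 4 (modulus 4); -1 (modulus 1). The spectral radius is the largest modulus: r(A) = 4. (Cross-check: r(A) ≤ ||A||_2 ≈ 6.451; equality holds whenever A is normal, though it can also hold for some non-normal A.)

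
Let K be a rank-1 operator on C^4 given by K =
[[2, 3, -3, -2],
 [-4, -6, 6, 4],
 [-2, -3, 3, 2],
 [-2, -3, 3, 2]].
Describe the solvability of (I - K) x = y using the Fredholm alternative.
(I - K) is singular (det(I - K) = 0, i.e. 1 ∈ sigma(K)). (I - K) x = y is solvable iff y ⊥ ker((I - K)^*) = span{(2, 3, -3, -2)}, i.e. iff 2y_1 + 3y_2 - 3y_3 - 2y_4 = 0. When solvable, the solutions are x = y + c·(1, -2, -1, -1), c arbitrary (ker(I - K) = span{(1, -2, -1, -1)}, dimension 1).

K has rank 1, so it is an outer product K = u v^T: every row of K is a multiple of one row vector. Reading off the entries, u = (1, -2, -1, -1) and v = (2, 3, -3, -2) (row i of K equals u_i·v^T). A rank-one matrix u v^T satisfies K u = u (v·u) and kills the (3)-dimensional subspace v^⊥, so its characteristic polynomial is lambda^3 (lambda - v·u) with v·u = tr K = 1. Hence the eigenvalues of I - K are 1 (multiplicity 3) and 1 - (1) = 0, so det(I - K) = 0. (Direct check: I - K =
[[-1, -3, 3, 2],
 [4, 7, -6, -4],
 [2, 3, -2, -2],
 [2, 3, -3, -1]]
has determinant 0.) So 1 is an eigenvalue of K and (I - K) is not invertible. The finite-dimensional Fredholm alternative says: either (I - K) is invertible, or ker(I - K) ≠ {0} and then range(I - K) = ker((I - K)^*)^⊥, with dim ker(I - K) = dim ker((I - K)^*). We are in the second case, so we need both kernels. Kernel of I - K: (I - K) u = u - u (v·u) = u - u = 0, so ker(I - K) = span{u} = span{(1, -2, -1, -1)} (it is exactly 1-dimensional because rank(I - K) = 3). Kernel of the adjoint: K is real, so (I - K)^* = I - K^T = I - v u^T, and (I - v u^T) v = v - v (u·v) = 0; hence ker((I - K)^*) = span{v} = span{(2, 3, -3, -2)}. Therefore (I - K) x = y is solvable iff <y, v> = 0, i.e. iff 2y_1 + 3y_2 - 3y_3 - 2y_4 = 0. When this holds, K y = u (v·y) = 0, so (I - K) y = y and x = y is a particular solution; the full solution set is the line x = y + c·u = y + c·(1, -2, -1, -1), c ∈ C.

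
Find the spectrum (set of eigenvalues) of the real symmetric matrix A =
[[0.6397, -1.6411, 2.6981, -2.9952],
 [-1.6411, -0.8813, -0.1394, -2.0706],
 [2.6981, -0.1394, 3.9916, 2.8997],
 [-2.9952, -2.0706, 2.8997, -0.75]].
sigma(A) ≈ {-6, 0, 3, 6}

A is real symmetric, so its spectrum consists of real eigenvalues. Expanding the characteristic polynomial of the displayed matrix gives
  det(λ I - A) = p(λ) = λ^4 + (-3)λ^3 + (-36)λ^2 + (108)λ + (-0.0045).
Solving p(λ) = 0 yields eigenvalues ≈ -6, 0, 3, 6. (A is shown rounded to 4 decimals, so these recover the underlying integer eigenvalues to within that precision.)
Verification: the trace of A = 3 equals the sum of eigenvalues 3, and det(A) ≈ -0.0045 matches the eigenvalue product 0.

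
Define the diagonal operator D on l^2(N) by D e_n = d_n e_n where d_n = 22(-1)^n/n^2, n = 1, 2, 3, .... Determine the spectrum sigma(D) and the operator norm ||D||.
sigma(D) = {22(-1)^n/n^2 : n ≥ 1} ∪ {0}; ||D|| = 22

A bounded diagonal operator on l^2 with diagonal entries d_n has spectrum equal to the closure of {d_n : n ≥ 1}: every d_n is an eigenvalue (with eigenvector e_n), so {d_n} ⊂ sigma(D); the spectrum is closed, so its closure is too; and for lambda not in the closure, (D - lambda I) has bounded inverse (the diagonal entries 1/(d_n - lambda) are bounded). For our sequence d_n = 22(-1)^n/n^2, n = 1, 2, 3, ...:
  - {d_n} = {22(-1)^n/n^2 : n ≥ 1}; the only limit point is 0
  - closure = {22(-1)^n/n^2 : n ≥ 1} ∪ {0}
For the norm: a diagonal operator has ||D|| = sup_n |d_n|. Here |d_n| = 22/n^2 is decreasing, so sup_n |d_n| = |d_1| = 22. So ||D|| = 22.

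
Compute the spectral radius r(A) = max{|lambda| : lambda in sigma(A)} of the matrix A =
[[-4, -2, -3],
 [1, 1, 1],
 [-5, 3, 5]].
r(A) ≈ 6.8522

The eigenvalues of A are the roots of its characteristic polynomial. With M = A (coefficients from the trace, the sum of principal 2x2 minors, and det A):
  p(λ) = det(λ I - M) = λ^3 - 2λ^2 - 35λ + 12.
No integer candidate from the rational root theorem (±divisors of 12) is a root, so the roots are irrational. The cubic discriminant is Δ = 188016 > 0, so there are three distinct real roots. p(-6) = -66 and p(-5) = 12 have opposite signs, so a root lies in (-6, -5); Newton's method refines it to λ ≈ -5.1897. p(0) = 12 and p(1) = -24 have opposite signs, so a root lies in (0, 1); Newton's method refines it to λ ≈ 0.3374. p(6) = -54 and p(7) = 12 have opposite signs, so a root lies in (6, 7); Newton's method refines it to λ ≈ 6.8522. Check (Vieta): the three roots sum to 2, matching tr M = 2.
Thus the eigenvalues (to 4 decimals) are -5.1897 (modulus 5.1897); 0.3374 (modulus 0.3374); 6.8522 (modulus 6.8522). The spectral radius is the largest modulus: r(A) ≈ 6.8522. (Cross-check: r(A) ≤ ||A||_2 ≈ 7.6965; equality holds whenever A is normal, though it can also hold for some non-normal A.)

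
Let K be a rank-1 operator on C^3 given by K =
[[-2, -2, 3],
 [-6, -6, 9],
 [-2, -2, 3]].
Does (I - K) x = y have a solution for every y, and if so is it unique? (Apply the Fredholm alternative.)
(I - K) is invertible (det(I - K) = 6 ≠ 0), so for every y in C^3 the equation (I - K) x = y has a unique solution.

K has rank 1, so it is an outer product K = u v^T: every row of K is a multiple of one row vector. Reading off the entries, u = (1, 3, 1) and v = (-2, -2, 3) (row i of K equals u_i·v^T). A rank-one matrix u v^T satisfies K u = u (v·u) and kills the (2)-dimensional subspace v^⊥, so its characteristic polynomial is lambda^2 (lambda - v·u) with v·u = tr K = -5. Hence the eigenvalues of I - K are 1 (multiplicity 2) and 1 - (-5) = 6, so det(I - K) = 6. (Direct check: I - K =
[[3, 2, -3],
 [6, 7, -9],
 [2, 2, -2]]
has determinant 6.) The finite-dimensional Fredholm alternative says: either (I - K) is invertible, or ker(I - K) ≠ {0} and then range(I - K) = ker((I - K)^*)^⊥, with dim ker(I - K) = dim ker((I - K)^*). Since det(I - K) ≠ 0, 1 is not an eigenvalue of K and ker(I - K) = {0}, so we are in the first case: for every y there is a unique x = (I - K)^(-1) y. Explicitly, by the Sherman–Morrison formula, (I - u v^T)^(-1) = I + u v^T/(1 - v·u), i.e. (I - K)^(-1) = I + K/(6).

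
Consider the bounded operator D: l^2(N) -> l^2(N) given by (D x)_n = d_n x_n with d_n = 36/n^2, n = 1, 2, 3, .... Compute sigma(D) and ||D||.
sigma(D) = {36/n^2 : n ≥ 1} ∪ {0}; ||D|| = 36

A bounded diagonal operator on l^2 with diagonal entries d_n has spectrum equal to the closure of {d_n : n ≥ 1}: every d_n is an eigenvalue (with eigenvector e_n), so {d_n} ⊂ sigma(D); the spectrum is closed, so its closure is too; and for lambda not in the closure, (D - lambda I) has bounded inverse (the diagonal entries 1/(d_n - lambda) are bounded). For our sequence d_n = 36/n^2, n = 1, 2, 3, ...:
  - {d_n} = {36/n^2 : n ≥ 1}; the only limit point is 0
  - closure = {36/n^2 : n ≥ 1} ∪ {0}
For the norm: a diagonal operator has ||D|| = sup_n |d_n|. Here d_n = 36/n^2 is positive and decreasing, so sup_n |d_n| = d_1 = 36. So ||D|| = 36.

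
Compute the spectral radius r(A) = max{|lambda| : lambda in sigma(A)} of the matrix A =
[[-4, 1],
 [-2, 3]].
r(A) = (1 + sqrt(41))/2 ≈ 3.7016

The eigenvalues of A are the roots of its characteristic polynomial. With M = A (coefficients from the trace and determinant):
  p(λ) = det(λ I - M) = λ^2 + λ - 10.
For λ^2 + λ - 10 the discriminant is 41. It is nonnegative but not a perfect square, so the roots are real and irrational: λ = (-1 ± sqrt(41))/2 ≈ 2.7016, -3.7016.
Thus the eigenvalues (to 4 decimals) are 2.7016 (modulus 2.7016); -3.7016 (modulus 3.7016). The spectral radius is the largest modulus: r(A) = (1 + sqrt(41))/2 ≈ 3.7016. (Cross-check: r(A) ≤ ||A||_2 ≈ 5.1167; equality holds whenever A is normal, though it can also hold for some non-normal A.)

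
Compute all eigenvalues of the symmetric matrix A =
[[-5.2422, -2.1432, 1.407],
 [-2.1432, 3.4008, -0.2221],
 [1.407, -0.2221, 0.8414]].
sigma(A) ≈ {-6, 1, 4}

A is real symmetric, so its spectrum consists of real eigenvalues. Expanding the characteristic polynomial of the displayed matrix gives
  det(λ I - A) = p(λ) = λ^3 + (1)λ^2 + (-26)λ + (24).
Solving p(λ) = 0 yields eigenvalues ≈ -6, 1, 4. (A is shown rounded to 4 decimals, so these recover the underlying integer eigenvalues to within that precision.)
Verification: the trace of A = -1 equals the sum of eigenvalues -1, and det(A) ≈ -23.9993 matches the eigenvalue product -24.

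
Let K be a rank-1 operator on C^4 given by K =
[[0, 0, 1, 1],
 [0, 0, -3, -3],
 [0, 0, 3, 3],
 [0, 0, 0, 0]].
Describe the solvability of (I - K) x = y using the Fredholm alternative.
(I - K) is invertible (det(I - K) = -2 ≠ 0), so for every y in C^4 the equation (I - K) x = y has a unique solution.

K has rank 1, so it is an outer product K = u v^T: every row of K is a multiple of one row vector. Reading off the entries, u = (1, -3, 3, 0) and v = (0, 0, 1, 1) (row i of K equals u_i·v^T). A rank-one matrix u v^T satisfies K u = u (v·u) and kills the (3)-dimensional subspace v^⊥, so its characteristic polynomial is lambda^3 (lambda - v·u) with v·u = tr K = 3. Hence the eigenvalues of I - K are 1 (multiplicity 3) and 1 - (3) = -2, so det(I - K) = -2. (Direct check: I - K =
[[1, 0, -1, -1],
 [0, 1, 3, 3],
 [0, 0, -2, -3],
 [0, 0, 0, 1]]
has determinant -2.) The finite-dimensional Fredholm alternative says: either (I - K) is invertible, or ker(I - K) ≠ {0} and then range(I - K) = ker((I - K)^*)^⊥, with dim ker(I - K) = dim ker((I - K)^*). Since det(I - K) ≠ 0, 1 is not an eigenvalue of K and ker(I - K) = {0}, so we are in the first case: for every y there is a unique x = (I - K)^(-1) y. Explicitly, by the Sherman–Morrison formula, (I - u v^T)^(-1) = I + u v^T/(1 - v·u), i.e. (I - K)^(-1) = I + K/(-2).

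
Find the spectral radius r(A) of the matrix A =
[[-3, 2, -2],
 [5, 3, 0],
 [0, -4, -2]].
r(A) ≈ 4.9735

The eigenvalues of A are the roots of its characteristic polynomial. With M = A (coefficients from the trace, the sum of principal 2x2 minors, and det A):
  p(λ) = det(λ I - M) = λ^3 + 2λ^2 - 19λ - 78.
No integer candidate from the rational root theorem (±divisors of 78) is a root, so the roots are irrational. The cubic discriminant is Δ = -79540 < 0, so there is one real root and a complex-conjugate pair. p(4) = -58 and p(5) = 2 have opposite signs, so a root lies in (4, 5); Newton's method refines it to λ ≈ 4.9735. Dividing out (λ - (4.9735)) leaves approximately λ^2 + 6.9735λ + 15.683. For λ^2 + 6.9735λ + 15.683 the discriminant is -14.102. It is negative, so the remaining roots are the complex-conjugate pair λ ≈ -3.4868 ± 1.8776i. Their product equals the constant term, so |λ|^2 ≈ 15.683 and |λ| ≈ 3.9602.
Thus the eigenvalues (to 4 decimals) are 4.9735 (modulus 4.9735); -3.4868 ± 1.8776i (modulus 3.9602). The spectral radius is the largest modulus: r(A) ≈ 4.9735. (Cross-check: r(A) ≤ ||A||_2 ≈ 6.5076; equality holds whenever A is normal, though it can also hold for some non-normal A.)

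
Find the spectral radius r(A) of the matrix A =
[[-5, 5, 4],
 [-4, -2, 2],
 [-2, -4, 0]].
r(A) ≈ 6.6462

The eigenvalues of A are the roots of its characteristic polynomial. With M = A (coefficients from the trace, the sum of principal 2x2 minors, and det A):
  p(λ) = det(λ I - M) = λ^3 + 7λ^2 + 46λ + 12.
No integer candidate from the rational root theorem (±divisors of 12) is a root, so the roots are irrational. The cubic discriminant is Δ = -236460 < 0, so there is one real root and a complex-conjugate pair. p(-1) = -28 and p(0) = 12 have opposite signs, so a root lies in (-1, 0); Newton's method refines it to λ ≈ -0.2717. Dividing out (λ - (-0.2717)) leaves approximately λ^2 + 6.7283λ + 44.1722. For λ^2 + 6.7283λ + 44.1722 the discriminant is -131.4181. It is negative, so the remaining roots are the complex-conjugate pair λ ≈ -3.3642 ± 5.7319i. Their product equals the constant term, so |λ|^2 ≈ 44.1722 and |λ| ≈ 6.6462.
Thus the eigenvalues (to 4 decimals) are -0.2717 (modulus 0.2717); -3.3642 ± 5.7319i (modulus 6.6462). The spectral radius is the largest modulus: r(A) ≈ 6.6462. (Cross-check: r(A) ≤ ||A||_2 ≈ 8.5423; equality holds whenever A is normal, though it can also hold for some non-normal A.)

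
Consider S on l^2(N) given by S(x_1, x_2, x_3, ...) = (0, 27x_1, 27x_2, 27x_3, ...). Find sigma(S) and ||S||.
sigma(S) = closed disk {z in C : |z| ≤ 27}; ||S|| = 27

Note S = 27·U where U is the unit right shift (U x)_k = x_{k-1} (with x_0 := 0); so ||S|| = 27||U|| and sigma(S) = 27·sigma(U). ||S x||^2 = sum_{k≥1} |27x_k|^2 = 729||x||^2, so ||S|| = 27 and sigma(S) ⊂ {|z| ≤ 27}. For any |lambda| < 27, the equation (S - lambda I) x = 0 forces x_1 = 0, then 27x_k = lambda x_{k+1} ⇒ x = 0, so S has no eigenvalues. But (S - lambda I) is not surjective for |lambda| < 27: solving (S - lambda I) x = e_1 would require x_n proportional to (lambda/27)^(-n), which is not in l^2. So every |lambda| < 27 lies in the residual spectrum. The boundary |lambda| = 27 is in the approximate point spectrum (the spectrum is closed). Hence sigma(S) is the closed disk of radius 27.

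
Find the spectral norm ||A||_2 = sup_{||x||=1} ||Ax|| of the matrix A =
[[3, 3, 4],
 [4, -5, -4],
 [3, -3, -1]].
||A||_2 ≈ 9.0351 (= sqrt(largest eigenvalue of A^T A))

||A||_2 = sigma_max(A) = sqrt(lambda_max(A^T A)). Form the symmetric matrix M = A^T A =
[[34, -20, -7],
 [-20, 43, 35],
 [-7, 35, 33]].
Its characteristic polynomial (trace, sum of principal 2x2 minors, determinant of M give the coefficients) is
  p(λ) = det(λ I - M) = λ^3 - 110λ^2 + 2329λ - 1089.
No integer candidate from the rational root theorem (±divisors of 1089) is a root, so the roots are irrational. The cubic discriminant is Δ = 14293067457 > 0, so there are three distinct real roots. p(0) = -1089 and p(1) = 1131 have opposite signs, so a root lies in (0, 1); Newton's method refines it to λ ≈ 0.4783. p(27) = 1287 and p(28) = -165 have opposite signs, so a root lies in (27, 28); Newton's method refines it to λ ≈ 27.8882. p(81) = -2709 and p(82) = 1617 have opposite signs, so a root lies in (81, 82); Newton's method refines it to λ ≈ 81.6334. Check (Vieta): the three roots sum to 110, matching tr M = 110.
So the eigenvalues of A^T A are ≈ 0.4783, 27.8882, 81.6334 (all ≥ 0, as they must be for A^T A). The largest is λ_max ≈ 81.6334, hence ||A||_2 = sqrt(λ_max) ≈ 9.0351.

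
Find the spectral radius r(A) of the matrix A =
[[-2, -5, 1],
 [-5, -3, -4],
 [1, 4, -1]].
r(A) ≈ 6.1045

The eigenvalues of A are the roots of its characteristic polynomial. With M = A (coefficients from the trace, the sum of principal 2x2 minors, and det A):
  p(λ) = det(λ I - M) = λ^3 + 6λ^2 + λ + 10.
No integer candidate from the rational root theorem (±divisors of 10) is a root, so the roots are irrational. The cubic discriminant is Δ = -10228 < 0, so there is one real root and a complex-conjugate pair. p(-7) = -46 and p(-6) = 4 have opposite signs, so a root lies in (-7, -6); Newton's method refines it to λ ≈ -6.1045. Dividing out (λ - (-6.1045)) leaves approximately λ^2 - 0.1045λ + 1.6381. For λ^2 - 0.1045λ + 1.6381 the discriminant is -6.5416. It is negative, so the remaining roots are the complex-conjugate pair λ ≈ 0.0523 ± 1.2788i. Their product equals the constant term, so |λ|^2 ≈ 1.6381 and |λ| ≈ 1.2799.
Thus the eigenvalues (to 4 decimals) are -6.1045 (modulus 6.1045); 0.0523 ± 1.2788i (modulus 1.2799). The spectral radius is the largest modulus: r(A) ≈ 6.1045. (Cross-check: r(A) ≤ ||A||_2 ≈ 8.5745; equality holds whenever A is normal, though it can also hold for some non-normal A.)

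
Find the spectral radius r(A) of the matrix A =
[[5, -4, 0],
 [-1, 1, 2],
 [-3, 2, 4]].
r(A) ≈ 7.2588

The eigenvalues of A are the roots of its characteristic polynomial. With M = A (coefficients from the trace, the sum of principal 2x2 minors, and det A):
  p(λ) = det(λ I - M) = λ^3 - 10λ^2 + 21λ - 8.
No integer candidate from the rational root theorem (±divisors of 8) is a root, so the roots are irrational. The cubic discriminant is Δ = 3568 > 0, so there are three distinct real roots. p(0) = -8 and p(1) = 4 have opposite signs, so a root lies in (0, 1); Newton's method refines it to λ ≈ 0.4894. p(2) = 2 and p(3) = -8 have opposite signs, so a root lies in (2, 3); Newton's method refines it to λ ≈ 2.2518. p(7) = -8 and p(8) = 32 have opposite signs, so a root lies in (7, 8); Newton's method refines it to λ ≈ 7.2588. Check (Vieta): the three roots sum to 10, matching tr M = 10.
Thus the eigenvalues (to 4 decimals) are 0.4894 (modulus 0.4894); 2.2518 (modulus 2.2518); 7.2588 (modulus 7.2588). The spectral radius is the largest modulus: r(A) ≈ 7.2588. (Cross-check: r(A) ≤ ||A||_2 ≈ 7.9246; equality holds whenever A is normal, though it can also hold for some non-normal A.)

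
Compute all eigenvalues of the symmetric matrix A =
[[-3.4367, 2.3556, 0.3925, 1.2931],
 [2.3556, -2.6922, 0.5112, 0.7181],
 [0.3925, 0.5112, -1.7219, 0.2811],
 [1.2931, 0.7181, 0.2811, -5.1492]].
sigma(A) ≈ {-6, -5, -2, 0}

A is real symmetric, so its spectrum consists of real eigenvalues. Expanding the characteristic polynomial of the displayed matrix gives
  det(λ I - A) = p(λ) = λ^4 + (13)λ^3 + (52)λ^2 + (60)λ + (-0.0022).
Solving p(λ) = 0 yields eigenvalues ≈ -6, -5, -2, 0. (A is shown rounded to 4 decimals, so these recover the underlying integer eigenvalues to within that precision.)
Verification: the trace of A = -13 equals the sum of eigenvalues -13, and det(A) ≈ -0.0022 matches the eigenvalue product 0.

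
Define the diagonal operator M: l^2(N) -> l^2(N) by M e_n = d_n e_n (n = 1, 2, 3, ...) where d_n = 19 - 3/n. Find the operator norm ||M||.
||M|| = 19

For a diagonal operator on l^2 with entries d_n, ||M|| = sup_n |d_n|. Here d_1 = 16, d_2 = 35/2, ..., and d_n = 19 - 3/n increases monotonically toward 19. All terms lie in [16, 19), so |d_n| = d_n and the supremum is the limit 19, which is not attained by any individual d_n. Hence ||M|| = 19.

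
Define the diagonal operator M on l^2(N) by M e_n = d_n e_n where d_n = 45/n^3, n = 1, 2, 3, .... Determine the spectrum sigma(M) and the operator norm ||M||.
sigma(M) = {45/n^3 : n ≥ 1} ∪ {0}; ||M|| = 45

A bounded diagonal operator on l^2 with diagonal entries d_n has spectrum equal to the closure of {d_n : n ≥ 1}: every d_n is an eigenvalue (with eigenvector e_n), so {d_n} ⊂ sigma(M); the spectrum is closed, so its closure is too; and for lambda not in the closure, (M - lambda I) has bounded inverse (the diagonal entries 1/(d_n - lambda) are bounded). For our sequence d_n = 45/n^3, n = 1, 2, 3, ...:
  - {d_n} = {45/n^3 : n ≥ 1}; the only limit point is 0
  - closure = {45/n^3 : n ≥ 1} ∪ {0}
For the norm: a diagonal operator has ||M|| = sup_n |d_n|. Here d_n = 45/n^3 is positive and decreasing, so sup_n |d_n| = d_1 = 45. So ||M|| = 45.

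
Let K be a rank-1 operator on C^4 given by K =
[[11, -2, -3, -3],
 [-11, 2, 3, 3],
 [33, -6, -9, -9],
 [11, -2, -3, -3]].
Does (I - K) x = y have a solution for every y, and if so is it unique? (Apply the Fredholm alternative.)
(I - K) is singular (det(I - K) = 0, i.e. 1 ∈ sigma(K)). (I - K) x = y is solvable iff y ⊥ ker((I - K)^*) = span{(11, -2, -3, -3)}, i.e. iff 11y_1 - 2y_2 - 3y_3 - 3y_4 = 0. When solvable, the solutions are x = y + c·(1, -1, 3, 1), c arbitrary (ker(I - K) = span{(1, -1, 3, 1)}, dimension 1).

K has rank 1, so it is an outer product K = u v^T: every row of K is a multiple of one row vector. Reading off the entries, u = (1, -1, 3, 1) and v = (11, -2, -3, -3) (row i of K equals u_i·v^T). A rank-one matrix u v^T satisfies K u = u (v·u) and kills the (3)-dimensional subspace v^⊥, so its characteristic polynomial is lambda^3 (lambda - v·u) with v·u = tr K = 1. Hence the eigenvalues of I - K are 1 (multiplicity 3) and 1 - (1) = 0, so det(I - K) = 0. (Direct check: I - K =
[[-10, 2, 3, 3],
 [11, -1, -3, -3],
 [-33, 6, 10, 9],
 [-11, 2, 3, 4]]
has determinant 0.) So 1 is an eigenvalue of K and (I - K) is not invertible. The finite-dimensional Fredholm alternative says: either (I - K) is invertible, or ker(I - K) ≠ {0} and then range(I - K) = ker((I - K)^*)^⊥, with dim ker(I - K) = dim ker((I - K)^*). We are in the second case, so we need both kernels. Kernel of I - K: (I - K) u = u - u (v·u) = u - u = 0, so ker(I - K) = span{u} = span{(1, -1, 3, 1)} (it is exactly 1-dimensional because rank(I - K) = 3). Kernel of the adjoint: K is real, so (I - K)^* = I - K^T = I - v u^T, and (I - v u^T) v = v - v (u·v) = 0; hence ker((I - K)^*) = span{v} = span{(11, -2, -3, -3)}. Therefore (I - K) x = y is solvable iff <y, v> = 0, i.e. iff 11y_1 - 2y_2 - 3y_3 - 3y_4 = 0. When this holds, K y = u (v·y) = 0, so (I - K) y = y and x = y is a particular solution; the full solution set is the line x = y + c·u = y + c·(1, -1, 3, 1), c ∈ C.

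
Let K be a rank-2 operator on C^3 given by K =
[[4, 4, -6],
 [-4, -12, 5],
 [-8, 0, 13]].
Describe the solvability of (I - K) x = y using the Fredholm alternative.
(I - K) is invertible (det(I - K) = -188 ≠ 0), so for every y in C^3 the equation (I - K) x = y has a unique solution.

K has rank 2 and factors as K = U V^T = u1 v1^T + u2 v2^T with u1 = (-2, 3, 3), v1 = (-2, -2, 3), u2 = (0, 2, -2), v2 = (1, -3, -2) (multiplying out reproduces the displayed K). The nonzero eigenvalues of U V^T coincide with those of the 2 x 2 matrix G = V^T U = [[v1·u1, v1·u2], [v2·u1, v2·u2]] = [[7, -10], [-17, -2]], and by the Sylvester determinant identity det(I_3 - U V^T) = det(I_2 - V^T U) = det([[-6, 10], [17, 3]]) = (-6)(3) - (10)(17) = -188. (Direct check: I - K =
[[-3, -4, 6],
 [4, 13, -5],
 [8, 0, -12]]
has determinant -188.) The finite-dimensional Fredholm alternative says: either (I - K) is invertible, or ker(I - K) ≠ {0} and then range(I - K) = ker((I - K)^*)^⊥, with dim ker(I - K) = dim ker((I - K)^*). Since det(I - K) ≠ 0, 1 is not an eigenvalue of K and ker(I - K) = {0}, so we are in the first case: for every y there is a unique x = (I - K)^(-1) y. (Explicitly, by the Woodbury identity, (I - U V^T)^(-1) = I + U (I_2 - G)^(-1) V^T.)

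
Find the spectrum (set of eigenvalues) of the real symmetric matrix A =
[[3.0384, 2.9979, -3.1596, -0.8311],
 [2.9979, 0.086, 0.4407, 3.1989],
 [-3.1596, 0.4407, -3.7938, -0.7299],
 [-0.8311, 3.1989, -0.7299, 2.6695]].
sigma(A) ≈ {-6, -2, 4, 6}

A is real symmetric, so its spectrum consists of real eigenvalues. Expanding the characteristic polynomial of the displayed matrix gives
  det(λ I - A) = p(λ) = λ^4 + (-2)λ^3 + (-44)λ^2 + (72.0027)λ + (287.9937).
Solving p(λ) = 0 yields eigenvalues ≈ -6, -2, 4, 6. (A is shown rounded to 4 decimals, so these recover the underlying integer eigenvalues to within that precision.)
Verification: the trace of A = 2 equals the sum of eigenvalues 2, and det(A) ≈ 287.9937 matches the eigenvalue product 288.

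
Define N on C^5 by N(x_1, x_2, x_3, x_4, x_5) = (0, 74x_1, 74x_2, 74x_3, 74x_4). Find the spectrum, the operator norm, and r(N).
sigma(N) = {0}; ||N|| = 74; r(N) = 0. (N is nilpotent with N^5 = 0.)

On C^5, N is a strictly lower-triangular matrix with 74 on the subdiagonal and zeros elsewhere, so its characteristic polynomial is lambda^5 and every eigenvalue is 0: sigma(N) = {0}. For the operator norm, N e_i = 74e_{i+1} for i = 1, ..., 4 and N e_5 = 0, so the singular values of N are 74 (with multiplicity 4) and 0; hence ||N|| = 74. The spectral radius r(N) = max|lambda| = 0. Note ||N|| > r(N) — characteristic of non-normal nilpotent operators. Indeed N^5 = 0.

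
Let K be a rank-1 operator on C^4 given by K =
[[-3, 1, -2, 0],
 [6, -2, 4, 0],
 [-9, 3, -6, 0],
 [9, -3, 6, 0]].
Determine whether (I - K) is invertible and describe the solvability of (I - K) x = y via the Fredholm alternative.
(I - K) is invertible (det(I - K) = 12 ≠ 0), so for every y in C^4 the equation (I - K) x = y has a unique solution.

K has rank 1, so it is an outer product K = u v^T: every row of K is a multiple of one row vector. Reading off the entries, u = (1, -2, 3, -3) and v = (-3, 1, -2, 0) (row i of K equals u_i·v^T). A rank-one matrix u v^T satisfies K u = u (v·u) and kills the (3)-dimensional subspace v^⊥, so its characteristic polynomial is lambda^3 (lambda - v·u) with v·u = tr K = -11. Hence the eigenvalues of I - K are 1 (multiplicity 3) and 1 - (-11) = 12, so det(I - K) = 12. (Direct check: I - K =
[[4, -1, 2, 0],
 [-6, 3, -4, 0],
 [9, -3, 7, 0],
 [-9, 3, -6, 1]]
has determinant 12.) The finite-dimensional Fredholm alternative says: either (I - K) is invertible, or ker(I - K) ≠ {0} and then range(I - K) = ker((I - K)^*)^⊥, with dim ker(I - K) = dim ker((I - K)^*). Since det(I - K) ≠ 0, 1 is not an eigenvalue of K and ker(I - K) = {0}, so we are in the first case: for every y there is a unique x = (I - K)^(-1) y. Explicitly, by the Sherman–Morrison formula, (I - u v^T)^(-1) = I + u v^T/(1 - v·u), i.e. (I - K)^(-1) = I + K/(12).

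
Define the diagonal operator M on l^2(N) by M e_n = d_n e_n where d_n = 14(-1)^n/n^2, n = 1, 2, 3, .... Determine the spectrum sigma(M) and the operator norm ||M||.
sigma(M) = {14(-1)^n/n^2 : n ≥ 1} ∪ {0}; ||M|| = 14

A bounded diagonal operator on l^2 with diagonal entries d_n has spectrum equal to the closure of {d_n : n ≥ 1}: every d_n is an eigenvalue (with eigenvector e_n), so {d_n} ⊂ sigma(M); the spectrum is closed, so its closure is too; and for lambda not in the closure, (M - lambda I) has bounded inverse (the diagonal entries 1/(d_n - lambda) are bounded). For our sequence d_n = 14(-1)^n/n^2, n = 1, 2, 3, ...:
  - {d_n} = {14(-1)^n/n^2 : n ≥ 1}; the only limit point is 0
  - closure = {14(-1)^n/n^2 : n ≥ 1} ∪ {0}
For the norm: a diagonal operator has ||M|| = sup_n |d_n|. Here |d_n| = 14/n^2 is decreasing, so sup_n |d_n| = |d_1| = 14. So ||M|| = 14.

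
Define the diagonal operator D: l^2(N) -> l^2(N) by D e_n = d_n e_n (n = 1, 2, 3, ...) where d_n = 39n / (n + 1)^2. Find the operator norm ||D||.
||D|| = 39/4 (attained at n = 1)

For D diagonal, ||D|| = sup_n |d_n|. Treat f(x) = 39x / (x + 1)^2 for real x > 0. By the quotient rule, f'(x) = 39(1 - x)/(x + 1)^3, which is positive for x < 1 and negative for x > 1. So f has a unique maximum at x = 1, and since 1 is a positive integer, the supremum over n ≥ 1 is attained at n = 1: d_1 = 39·1/(1 + 1)^2 = 39·1/4 = 39/4. Hence ||D|| = 39/4.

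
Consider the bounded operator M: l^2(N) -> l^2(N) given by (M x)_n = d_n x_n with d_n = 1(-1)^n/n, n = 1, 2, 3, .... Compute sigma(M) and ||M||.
sigma(M) = {1(-1)^n/n : n ≥ 1} ∪ {0}; ||M|| = 1

A bounded diagonal operator on l^2 with diagonal entries d_n has spectrum equal to the closure of {d_n : n ≥ 1}: every d_n is an eigenvalue (with eigenvector e_n), so {d_n} ⊂ sigma(M); the spectrum is closed, so its closure is too; and for lambda not in the closure, (M - lambda I) has bounded inverse (the diagonal entries 1/(d_n - lambda) are bounded). For our sequence d_n = 1(-1)^n/n, n = 1, 2, 3, ...:
  - {d_n} = {1(-1)^n/n : n ≥ 1}; the only limit point is 0
  - closure = {1(-1)^n/n : n ≥ 1} ∪ {0}
For the norm: a diagonal operator has ||M|| = sup_n |d_n|. Here |d_n| = 1/n is decreasing, so sup_n |d_n| = |d_1| = 1. So ||M|| = 1.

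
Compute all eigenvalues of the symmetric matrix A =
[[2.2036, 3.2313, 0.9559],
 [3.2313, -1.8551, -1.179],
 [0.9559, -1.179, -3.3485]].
sigma(A) ≈ {-5, -2, 4}

A is real symmetric, so its spectrum consists of real eigenvalues. Expanding the characteristic polynomial of the displayed matrix gives
  det(λ I - A) = p(λ) = λ^3 + (3)λ^2 + (-18)λ + (-40).
Solving p(λ) = 0 yields eigenvalues ≈ -5, -2, 4. (A is shown rounded to 4 decimals, so these recover the underlying integer eigenvalues to within that precision.)
Verification: the trace of A = -3 equals the sum of eigenvalues -3, and det(A) ≈ 39.9996 matches the eigenvalue product 40.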